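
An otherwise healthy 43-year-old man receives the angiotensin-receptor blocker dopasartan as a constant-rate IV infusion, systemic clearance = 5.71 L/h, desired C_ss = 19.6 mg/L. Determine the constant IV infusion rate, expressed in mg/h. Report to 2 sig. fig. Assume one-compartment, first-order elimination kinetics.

At steady state, infusion rate R₀ = Css × CL = 19.6 × 5.710 = 111.9 mg/h

110 mg/h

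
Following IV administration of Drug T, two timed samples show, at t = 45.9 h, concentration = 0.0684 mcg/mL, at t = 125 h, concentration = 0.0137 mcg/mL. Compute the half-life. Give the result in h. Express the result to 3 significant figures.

34.1 h

k = ln(C₁/C₂) / (t₂ − t₁) = ln(0.0684/0.0137) / (125 − 45.9)
  = 1.608 / 79.10 = 0.02033 h⁻¹
t½ = ln2 / k = 0.693147 / 0.02033 = 34.09 h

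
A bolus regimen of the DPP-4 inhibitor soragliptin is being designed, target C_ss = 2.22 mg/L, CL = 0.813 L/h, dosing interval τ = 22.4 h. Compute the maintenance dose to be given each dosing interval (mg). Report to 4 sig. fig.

40.43 mg

At steady state, Dose/τ = Css × CL.
Dose = Css × CL × τ = 2.22 × 0.8130 × 22.4 = 40.43 mg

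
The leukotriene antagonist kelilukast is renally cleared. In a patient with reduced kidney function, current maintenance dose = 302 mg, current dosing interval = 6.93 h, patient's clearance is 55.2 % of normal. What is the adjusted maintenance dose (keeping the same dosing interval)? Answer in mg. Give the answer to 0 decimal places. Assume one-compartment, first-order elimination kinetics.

To keep the same average steady-state level, dosing rate must scale with clearance.
CL ratio = 55.2 / 100 = 0.5520
New dose (same interval) = 302 × 0.5520 = 166.7 mg

167 mg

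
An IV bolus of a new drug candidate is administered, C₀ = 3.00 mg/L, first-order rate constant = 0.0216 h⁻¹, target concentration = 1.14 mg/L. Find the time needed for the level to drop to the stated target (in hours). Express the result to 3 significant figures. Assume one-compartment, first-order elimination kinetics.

44.8 h

t = ln(C₀ / C) / k = ln(3.000 / 1.14) / 0.02160
  = ln(2.632) / 0.02160 = 0.9677 / 0.02160 = 44.80 h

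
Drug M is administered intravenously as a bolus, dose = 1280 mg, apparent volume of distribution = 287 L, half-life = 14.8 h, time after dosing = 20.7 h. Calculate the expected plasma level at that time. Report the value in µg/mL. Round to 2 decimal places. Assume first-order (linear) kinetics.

C₀ = Dose / Vd = 1280 / 287 = 4.460 mg/L
k = ln2 / t½ = 0.693147 / 14.8 = 0.04683 h⁻¹
C = C₀ · e^(−k·t) = 4.460 × e^(−0.04683 × 20.7)
  = 4.460 × 0.3793 = 1.692 mg/L
(1.692 mg/L = 1.692 µg/mL)

1.69 µg/mL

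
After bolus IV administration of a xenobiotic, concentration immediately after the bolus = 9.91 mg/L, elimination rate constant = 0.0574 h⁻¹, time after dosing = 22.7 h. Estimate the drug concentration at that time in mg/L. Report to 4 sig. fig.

2.693 mg/L

C = C₀ · e^(−k·t) = 9.910 × e^(−0.05740 × 22.7)
  = 9.910 × 0.2717 = 2.693 mg/L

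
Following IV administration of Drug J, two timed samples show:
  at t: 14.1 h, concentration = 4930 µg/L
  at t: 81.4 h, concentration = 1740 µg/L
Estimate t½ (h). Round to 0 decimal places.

k = ln(C₁/C₂) / (t₂ − t₁) = ln(4930/1740) / (81.4 − 14.1)
  = 1.041 / 67.30 = 0.01547 h⁻¹
t½ = ln2 / k = 0.693147 / 0.01547 = 44.81 h

45 h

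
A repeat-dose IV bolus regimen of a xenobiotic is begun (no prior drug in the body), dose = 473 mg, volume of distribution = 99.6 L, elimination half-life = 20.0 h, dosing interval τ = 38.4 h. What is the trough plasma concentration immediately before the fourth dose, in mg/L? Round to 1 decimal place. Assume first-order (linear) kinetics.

1.7 mg/L

C₀ per dose = Dose / Vd = 473 / 99.6 = 4.749 mg/L
k = ln2 / t½ = 0.693147 / 20.0 = 0.03466 h⁻¹
Fraction remaining after one interval: r = e^(−kτ) = e^(−0.03466 × 38.4) = 0.2642
Before dose 4, 3 doses have been given (aged 1τ, 2τ, 3τ).
C_trough = C₀ × (r + r² + … + r^3) = C₀ × r(1−r^3)/(1−r)
        = 4.749 × 0.2642 × (1 − 0.01844) / (1 − 0.2642) = 1.674 mg/L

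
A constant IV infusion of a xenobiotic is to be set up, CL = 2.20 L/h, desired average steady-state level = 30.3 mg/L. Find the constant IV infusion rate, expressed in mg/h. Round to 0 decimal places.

67 mg/h

At steady state, infusion rate R₀ = Css × CL = 30.3 × 2.200 = 66.66 mg/h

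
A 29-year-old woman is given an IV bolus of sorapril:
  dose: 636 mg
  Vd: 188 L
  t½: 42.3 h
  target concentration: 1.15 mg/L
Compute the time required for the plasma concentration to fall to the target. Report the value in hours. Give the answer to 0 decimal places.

66 h

C₀ = Dose / Vd = 636.0 / 188 = 3.383 mg/L
k = ln2 / t½ = 0.693147 / 42.3 = 0.01639 h⁻¹
t = ln(C₀ / C) / k = ln(3.383 / 1.15) / 0.01639
  = ln(2.942) / 0.01639 = 1.079 / 0.01639 = 65.83 h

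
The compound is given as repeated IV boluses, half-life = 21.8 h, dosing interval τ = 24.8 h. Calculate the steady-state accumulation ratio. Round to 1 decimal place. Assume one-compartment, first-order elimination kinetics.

k = ln2 / t½ = 0.693147 / 21.8 = 0.03180 h⁻¹
e^(−kτ) = e^(−0.03180 × 24.8) = 0.4545
Accumulation ratio R = 1 / (1 − e^(−kτ)) = 1 / (1 − 0.4545) = 1.833

1.8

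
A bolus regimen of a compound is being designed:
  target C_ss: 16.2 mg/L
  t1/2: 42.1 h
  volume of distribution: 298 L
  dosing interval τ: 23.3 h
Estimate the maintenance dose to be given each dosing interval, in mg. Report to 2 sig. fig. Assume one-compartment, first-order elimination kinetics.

1900 mg

k = ln2 / t½ = 0.693147 / 42.1 = 0.01646 h⁻¹
CL = k × Vd = 0.01646 × 298 = 4.905 L/h
At steady state, Dose/τ = Css × CL.
Dose = Css × CL × τ = 16.2 × 4.905 × 23.3 = 1851 mg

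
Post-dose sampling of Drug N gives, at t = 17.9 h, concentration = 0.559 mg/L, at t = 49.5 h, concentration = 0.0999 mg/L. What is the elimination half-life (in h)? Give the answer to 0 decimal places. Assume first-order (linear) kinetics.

k = ln(C₁/C₂) / (t₂ − t₁) = ln(0.559/0.0999) / (49.5 − 17.9)
  = 1.722 / 31.60 = 0.05449 h⁻¹
t½ = ln2 / k = 0.693147 / 0.05449 = 12.72 h

13 h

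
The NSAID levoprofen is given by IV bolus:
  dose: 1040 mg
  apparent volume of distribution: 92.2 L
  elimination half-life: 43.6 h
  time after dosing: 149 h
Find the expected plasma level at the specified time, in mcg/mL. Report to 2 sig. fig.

1.1 mcg/mL

C₀ = Dose / Vd = 1040 / 92.2 = 11.28 mg/L
k = ln2 / t½ = 0.693147 / 43.6 = 0.01590 h⁻¹
C = C₀ · e^(−k·t) = 11.28 × e^(−0.01590 × 149)
  = 11.28 × 0.09356 = 1.055 mg/L
(1.055 mg/L = 1.055 mcg/mL)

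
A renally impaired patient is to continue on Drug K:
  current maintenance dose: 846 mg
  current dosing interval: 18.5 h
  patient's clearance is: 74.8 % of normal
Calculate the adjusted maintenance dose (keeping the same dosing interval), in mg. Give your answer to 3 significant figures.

633 mg

To keep the same average steady-state level, dosing rate must scale with clearance.
CL ratio = 74.8 / 100 = 0.7480
New dose (same interval) = 846 × 0.7480 = 632.8 mg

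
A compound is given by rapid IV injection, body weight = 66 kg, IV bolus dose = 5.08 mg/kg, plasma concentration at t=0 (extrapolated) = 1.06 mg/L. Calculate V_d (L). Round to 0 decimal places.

316 L

Dose = 5.08 × 66 = 335.3 mg
Vd = Dose / C₀ = 335.3 / 1.06 = 316.3 L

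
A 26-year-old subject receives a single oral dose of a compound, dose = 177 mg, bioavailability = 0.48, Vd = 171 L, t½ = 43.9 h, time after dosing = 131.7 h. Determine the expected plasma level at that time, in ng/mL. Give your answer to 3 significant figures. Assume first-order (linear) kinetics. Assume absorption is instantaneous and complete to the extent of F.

62.1 ng/mL

Amount reaching circulation = F × Dose = 0.48 × 177.0 = 84.96 mg
C₀ = F·Dose / Vd = 84.96 / 171 = 0.4968 mg/L
k = ln2 / t½ = 0.693147 / 43.9 = 0.01579 h⁻¹
t / t½ = 131.7 / 43.9 = 3 half-lives
C = C₀ × (1/2)^3 = 0.4968 × 0.1250 = 0.06210 mg/L
Convert: 0.06210 mg/L × 1000 = 62.10 ng/mL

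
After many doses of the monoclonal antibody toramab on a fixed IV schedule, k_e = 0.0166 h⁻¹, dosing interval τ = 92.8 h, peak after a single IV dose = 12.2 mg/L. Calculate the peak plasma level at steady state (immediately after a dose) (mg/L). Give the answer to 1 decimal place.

15.5 mg/L

e^(−kτ) = e^(−0.01660 × 92.8) = 0.2143
Accumulation ratio R = 1 / (1 − e^(−kτ)) = 1 / (1 − 0.2143) = 1.273
Steady-state peak = C₀ × R = 12.2 × 1.273 = 15.53 mg/L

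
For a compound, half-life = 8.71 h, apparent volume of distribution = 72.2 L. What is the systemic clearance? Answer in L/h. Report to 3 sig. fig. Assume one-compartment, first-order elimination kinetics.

5.75 L/h

k = ln2 / t½ = 0.693147 / 8.71 = 0.07958 h⁻¹
CL = k × Vd = 0.07958 × 72.2 = 5.746 L/h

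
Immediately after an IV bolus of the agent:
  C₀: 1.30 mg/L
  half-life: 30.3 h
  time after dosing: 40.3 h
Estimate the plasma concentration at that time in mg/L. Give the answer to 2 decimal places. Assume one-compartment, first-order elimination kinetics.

k = ln2 / t½ = 0.693147 / 30.3 = 0.02288 h⁻¹
C = C₀ · e^(−k·t) = 1.300 × e^(−0.02288 × 40.3)
  = 1.300 × 0.3977 = 0.5170 mg/L

0.52 mg/L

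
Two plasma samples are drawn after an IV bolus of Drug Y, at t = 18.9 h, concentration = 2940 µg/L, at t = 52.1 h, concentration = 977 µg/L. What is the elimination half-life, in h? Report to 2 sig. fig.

k = ln(C₁/C₂) / (t₂ − t₁) = ln(2940/977) / (52.1 − 18.9)
  = 1.102 / 33.20 = 0.03319 h⁻¹
t½ = ln2 / k = 0.693147 / 0.03319 = 20.88 h

21 h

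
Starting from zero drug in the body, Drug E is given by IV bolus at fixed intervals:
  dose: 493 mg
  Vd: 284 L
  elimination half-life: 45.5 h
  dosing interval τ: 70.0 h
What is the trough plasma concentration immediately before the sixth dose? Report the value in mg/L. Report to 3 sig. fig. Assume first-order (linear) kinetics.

C₀ per dose = Dose / Vd = 493 / 284 = 1.736 mg/L
k = ln2 / t½ = 0.693147 / 45.5 = 0.01523 h⁻¹
Fraction remaining after one interval: r = e^(−kτ) = e^(−0.01523 × 70.0) = 0.3443
Before dose 6, 5 doses have been given (aged 1τ, 2τ, 3τ, 4τ, 5τ).
C_trough = C₀ × (r + r² + … + r^5) = C₀ × r(1−r^5)/(1−r)
        = 1.736 × 0.3443 × (1 − 0.004838) / (1 − 0.3443) = 0.9071 mg/L

0.907 mg/L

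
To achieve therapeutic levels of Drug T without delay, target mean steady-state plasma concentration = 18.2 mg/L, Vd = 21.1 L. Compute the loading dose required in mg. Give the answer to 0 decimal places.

384 mg

LD = Css × Vd = 18.2 × 21.1 = 384.0 mg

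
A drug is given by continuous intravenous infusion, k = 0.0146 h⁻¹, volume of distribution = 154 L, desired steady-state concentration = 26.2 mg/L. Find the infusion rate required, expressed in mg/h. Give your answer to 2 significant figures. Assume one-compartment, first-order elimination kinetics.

59 mg/h

CL = k × Vd = 0.01460 × 154 = 2.248 L/h
At steady state, infusion rate R₀ = Css × CL = 26.2 × 2.248 = 58.90 mg/h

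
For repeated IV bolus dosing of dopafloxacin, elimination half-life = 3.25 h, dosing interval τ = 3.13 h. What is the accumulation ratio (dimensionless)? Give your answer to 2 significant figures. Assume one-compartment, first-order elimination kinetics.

2.1

k = ln2 / t½ = 0.693147 / 3.25 = 0.2133 h⁻¹
e^(−kτ) = e^(−0.2133 × 3.13) = 0.5129
Accumulation ratio R = 1 / (1 − e^(−kτ)) = 1 / (1 − 0.5129) = 2.053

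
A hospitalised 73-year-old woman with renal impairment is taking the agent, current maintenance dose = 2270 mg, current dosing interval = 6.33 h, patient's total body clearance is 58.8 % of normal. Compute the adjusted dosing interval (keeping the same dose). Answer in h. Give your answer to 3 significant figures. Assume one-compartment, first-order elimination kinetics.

10.8 h

To keep the same average steady-state level, dosing rate must scale with clearance.
CL ratio = 58.8 / 100 = 0.5880
New interval (same dose) = 6.33 / 0.5880 = 10.77 h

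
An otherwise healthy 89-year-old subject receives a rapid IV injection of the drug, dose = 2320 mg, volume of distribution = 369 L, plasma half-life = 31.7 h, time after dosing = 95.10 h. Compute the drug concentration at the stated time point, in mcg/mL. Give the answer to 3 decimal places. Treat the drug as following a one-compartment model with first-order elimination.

C₀ = Dose / Vd = 2320 / 369 = 6.287 mg/L
k = ln2 / t½ = 0.693147 / 31.7 = 0.02187 h⁻¹
t / t½ = 95.10 / 31.7 = 3 half-lives
C = C₀ × (1/2)^3 = 6.287 × 0.1250 = 0.7859 mg/L
(0.7859 mg/L = 0.7859 mcg/mL)

0.786 mcg/mL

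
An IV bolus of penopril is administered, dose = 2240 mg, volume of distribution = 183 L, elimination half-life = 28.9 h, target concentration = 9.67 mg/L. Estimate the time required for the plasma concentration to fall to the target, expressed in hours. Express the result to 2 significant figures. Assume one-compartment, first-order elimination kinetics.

9.8 h

C₀ = Dose / Vd = 2240 / 183 = 12.24 mg/L
k = ln2 / t½ = 0.693147 / 28.9 = 0.02398 h⁻¹
t = ln(C₀ / C) / k = ln(12.24 / 9.67) / 0.02398
  = ln(1.266) / 0.02398 = 0.2359 / 0.02398 = 9.837 h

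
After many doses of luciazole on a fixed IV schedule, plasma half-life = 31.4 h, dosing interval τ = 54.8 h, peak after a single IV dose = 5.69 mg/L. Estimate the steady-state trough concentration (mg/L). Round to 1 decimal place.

k = ln2 / t½ = 0.693147 / 31.4 = 0.02207 h⁻¹
e^(−kτ) = e^(−0.02207 × 54.8) = 0.2984
Accumulation ratio R = 1 / (1 − e^(−kτ)) = 1 / (1 − 0.2984) = 1.425
Steady-state trough = C₀ × R × e^(−kτ) = 5.69 × 1.425 × 0.2984 = 2.420 mg/L

2.4 mg/L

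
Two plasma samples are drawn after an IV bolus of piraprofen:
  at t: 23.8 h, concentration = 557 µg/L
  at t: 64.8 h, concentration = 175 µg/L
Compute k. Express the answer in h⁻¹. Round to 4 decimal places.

0.0282 h⁻¹

k = ln(C₁/C₂) / (t₂ − t₁) = ln(557/175) / (64.8 − 23.8)
  = 1.158 / 41.00 = 0.02824 h⁻¹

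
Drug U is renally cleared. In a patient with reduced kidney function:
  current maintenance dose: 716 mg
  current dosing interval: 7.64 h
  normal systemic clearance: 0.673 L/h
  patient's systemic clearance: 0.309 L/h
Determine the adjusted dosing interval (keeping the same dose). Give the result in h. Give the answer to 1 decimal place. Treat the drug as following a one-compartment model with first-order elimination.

To keep the same average steady-state level, dosing rate must scale with clearance.
CL ratio = 0.309 / 0.673 = 0.4591
New interval (same dose) = 7.64 / 0.4591 = 16.64 h

16.6 h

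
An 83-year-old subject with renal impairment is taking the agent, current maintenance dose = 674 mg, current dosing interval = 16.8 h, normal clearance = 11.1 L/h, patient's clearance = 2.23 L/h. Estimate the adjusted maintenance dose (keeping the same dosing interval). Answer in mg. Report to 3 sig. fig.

To keep the same average steady-state level, dosing rate must scale with clearance.
CL ratio = 2.23 / 11.1 = 0.2009
New dose (same interval) = 674 × 0.2009 = 135.4 mg

135 mg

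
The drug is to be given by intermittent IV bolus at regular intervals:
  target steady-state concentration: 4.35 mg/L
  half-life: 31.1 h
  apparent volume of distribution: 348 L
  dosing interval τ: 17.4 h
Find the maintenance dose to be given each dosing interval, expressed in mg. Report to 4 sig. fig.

587.1 mg

k = ln2 / t½ = 0.693147 / 31.1 = 0.02229 h⁻¹
CL = k × Vd = 0.02229 × 348 = 7.757 L/h
At steady state, Dose/τ = Css × CL.
Dose = Css × CL × τ = 4.35 × 7.757 × 17.4 = 587.1 mg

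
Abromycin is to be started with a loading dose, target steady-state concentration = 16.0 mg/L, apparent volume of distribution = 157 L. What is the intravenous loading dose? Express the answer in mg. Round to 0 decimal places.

2512 mg

LD = Css × Vd = 16.0 × 157 = 2512 mg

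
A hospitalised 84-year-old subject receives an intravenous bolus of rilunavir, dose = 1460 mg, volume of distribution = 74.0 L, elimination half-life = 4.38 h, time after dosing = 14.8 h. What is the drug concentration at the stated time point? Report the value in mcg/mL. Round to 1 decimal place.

C₀ = Dose / Vd = 1460 / 74.0 = 19.73 mg/L
k = ln2 / t½ = 0.693147 / 4.38 = 0.1583 h⁻¹
C = C₀ · e^(−k·t) = 19.73 × e^(−0.1583 × 14.8)
  = 19.73 × 0.09605 = 1.895 mg/L
(1.895 mg/L = 1.895 mcg/mL)

1.9 mcg/mL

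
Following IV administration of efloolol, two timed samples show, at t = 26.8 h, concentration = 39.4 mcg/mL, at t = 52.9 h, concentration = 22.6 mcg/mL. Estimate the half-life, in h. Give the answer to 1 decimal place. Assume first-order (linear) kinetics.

32.5 h

k = ln(C₁/C₂) / (t₂ − t₁) = ln(39.4/22.6) / (52.9 − 26.8)
  = 0.5558 / 26.10 = 0.02130 h⁻¹
t½ = ln2 / k = 0.693147 / 0.02130 = 32.54 h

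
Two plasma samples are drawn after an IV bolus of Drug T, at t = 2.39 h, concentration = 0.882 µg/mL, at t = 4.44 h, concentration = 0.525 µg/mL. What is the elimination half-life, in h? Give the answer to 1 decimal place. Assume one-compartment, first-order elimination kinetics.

k = ln(C₁/C₂) / (t₂ − t₁) = ln(0.882/0.525) / (4.44 − 2.39)
  = 0.5188 / 2.050 = 0.2531 h⁻¹
t½ = ln2 / k = 0.693147 / 0.2531 = 2.739 h

2.7 h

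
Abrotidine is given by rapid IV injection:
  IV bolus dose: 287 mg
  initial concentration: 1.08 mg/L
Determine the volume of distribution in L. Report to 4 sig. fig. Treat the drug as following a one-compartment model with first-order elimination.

265.7 L

Vd = Dose / C₀ = 287.0 / 1.08 = 265.7 L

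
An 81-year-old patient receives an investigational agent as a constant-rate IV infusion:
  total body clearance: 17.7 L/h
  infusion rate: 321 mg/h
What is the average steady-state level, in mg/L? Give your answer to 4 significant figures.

18.14 mg/L

At steady state Css = R₀ / CL = 321 / 17.70 = 18.14 mg/L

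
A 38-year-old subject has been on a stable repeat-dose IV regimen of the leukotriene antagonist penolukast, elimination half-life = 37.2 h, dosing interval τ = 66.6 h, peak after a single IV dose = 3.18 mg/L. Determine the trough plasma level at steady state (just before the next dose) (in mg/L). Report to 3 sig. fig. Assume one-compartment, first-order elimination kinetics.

k = ln2 / t½ = 0.693147 / 37.2 = 0.01863 h⁻¹
e^(−kτ) = e^(−0.01863 × 66.6) = 0.2892
Accumulation ratio R = 1 / (1 − e^(−kτ)) = 1 / (1 − 0.2892) = 1.407
Steady-state trough = C₀ × R × e^(−kτ) = 3.18 × 1.407 × 0.2892 = 1.294 mg/L

1.29 mg/L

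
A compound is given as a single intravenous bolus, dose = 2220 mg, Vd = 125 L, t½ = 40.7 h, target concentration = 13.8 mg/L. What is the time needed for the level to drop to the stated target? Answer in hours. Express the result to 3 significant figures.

C₀ = Dose / Vd = 2220 / 125 = 17.76 mg/L
k = ln2 / t½ = 0.693147 / 40.7 = 0.01703 h⁻¹
t = ln(C₀ / C) / k = ln(17.76 / 13.8) / 0.01703
  = ln(1.287) / 0.01703 = 0.2523 / 0.01703 = 14.82 h

14.8 h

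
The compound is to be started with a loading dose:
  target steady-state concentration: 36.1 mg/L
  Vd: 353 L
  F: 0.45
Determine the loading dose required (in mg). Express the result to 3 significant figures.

LD = Css × Vd / F = 36.1 × 353 / 0.45 = 28320 mg

28300 mg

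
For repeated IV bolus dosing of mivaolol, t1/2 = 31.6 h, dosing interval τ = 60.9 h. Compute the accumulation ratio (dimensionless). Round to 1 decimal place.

1.4

k = ln2 / t½ = 0.693147 / 31.6 = 0.02194 h⁻¹
e^(−kτ) = e^(−0.02194 × 60.9) = 0.2629
Accumulation ratio R = 1 / (1 − e^(−kτ)) = 1 / (1 − 0.2629) = 1.357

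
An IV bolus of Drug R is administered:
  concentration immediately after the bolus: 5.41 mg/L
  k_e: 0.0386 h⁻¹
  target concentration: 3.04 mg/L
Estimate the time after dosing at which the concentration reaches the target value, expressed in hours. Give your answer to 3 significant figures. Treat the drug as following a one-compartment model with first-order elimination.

14.9 h

t = ln(C₀ / C) / k = ln(5.410 / 3.04) / 0.03860
  = ln(1.780) / 0.03860 = 0.5766 / 0.03860 = 14.94 h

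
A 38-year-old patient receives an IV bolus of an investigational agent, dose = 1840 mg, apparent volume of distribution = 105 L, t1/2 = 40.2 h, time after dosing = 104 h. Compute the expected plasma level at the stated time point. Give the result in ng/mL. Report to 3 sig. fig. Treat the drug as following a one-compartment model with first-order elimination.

C₀ = Dose / Vd = 1840 / 105 = 17.52 mg/L
k = ln2 / t½ = 0.693147 / 40.2 = 0.01724 h⁻¹
C = C₀ · e^(−k·t) = 17.52 × e^(−0.01724 × 104)
  = 17.52 × 0.1665 = 2.917 mg/L
Convert: 2.917 mg/L × 1000 = 2917 ng/mL

2920 ng/mL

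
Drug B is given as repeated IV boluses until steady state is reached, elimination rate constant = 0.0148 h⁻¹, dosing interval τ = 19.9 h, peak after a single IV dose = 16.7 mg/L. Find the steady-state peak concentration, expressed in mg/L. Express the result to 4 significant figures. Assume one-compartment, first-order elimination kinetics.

65.46 mg/L

e^(−kτ) = e^(−0.01480 × 19.9) = 0.7449
Accumulation ratio R = 1 / (1 − e^(−kτ)) = 1 / (1 − 0.7449) = 3.920
Steady-state peak = C₀ × R = 16.7 × 3.920 = 65.46 mg/L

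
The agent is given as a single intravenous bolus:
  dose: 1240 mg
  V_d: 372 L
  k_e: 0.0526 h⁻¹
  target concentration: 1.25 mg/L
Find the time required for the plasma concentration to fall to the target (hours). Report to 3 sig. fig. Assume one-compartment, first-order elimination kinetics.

18.6 h

C₀ = Dose / Vd = 1240 / 372 = 3.333 mg/L
t = ln(C₀ / C) / k = ln(3.333 / 1.25) / 0.05260
  = ln(2.666) / 0.05260 = 0.9806 / 0.05260 = 18.64 h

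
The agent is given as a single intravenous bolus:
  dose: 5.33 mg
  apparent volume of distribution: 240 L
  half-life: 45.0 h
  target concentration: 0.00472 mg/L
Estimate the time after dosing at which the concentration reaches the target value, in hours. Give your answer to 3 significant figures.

101 h

C₀ = Dose / Vd = 5.330 / 240 = 0.02221 mg/L
k = ln2 / t½ = 0.693147 / 45.0 = 0.01540 h⁻¹
t = ln(C₀ / C) / k = ln(0.02221 / 0.00472) / 0.01540
  = ln(4.706) / 0.01540 = 1.549 / 0.01540 = 100.6 h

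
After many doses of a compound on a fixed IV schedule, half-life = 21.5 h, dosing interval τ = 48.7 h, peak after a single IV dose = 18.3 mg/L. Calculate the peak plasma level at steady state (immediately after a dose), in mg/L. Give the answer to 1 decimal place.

k = ln2 / t½ = 0.693147 / 21.5 = 0.03224 h⁻¹
e^(−kτ) = e^(−0.03224 × 48.7) = 0.2080
Accumulation ratio R = 1 / (1 − e^(−kτ)) = 1 / (1 − 0.2080) = 1.263
Steady-state peak = C₀ × R = 18.3 × 1.263 = 23.11 mg/L

23.1 mg/L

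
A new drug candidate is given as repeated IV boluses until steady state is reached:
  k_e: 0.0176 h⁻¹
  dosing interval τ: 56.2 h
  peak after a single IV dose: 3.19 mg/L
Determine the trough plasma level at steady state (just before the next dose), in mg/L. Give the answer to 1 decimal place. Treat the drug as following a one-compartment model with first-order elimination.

1.9 mg/L

e^(−kτ) = e^(−0.01760 × 56.2) = 0.3719
Accumulation ratio R = 1 / (1 − e^(−kτ)) = 1 / (1 − 0.3719) = 1.592
Steady-state trough = C₀ × R × e^(−kτ) = 3.19 × 1.592 × 0.3719 = 1.889 mg/L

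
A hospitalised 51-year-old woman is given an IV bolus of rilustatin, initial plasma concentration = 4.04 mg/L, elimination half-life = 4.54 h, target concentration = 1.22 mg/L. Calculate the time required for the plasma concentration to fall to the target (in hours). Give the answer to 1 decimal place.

7.8 h

k = ln2 / t½ = 0.693147 / 4.54 = 0.1527 h⁻¹
t = ln(C₀ / C) / k = ln(4.040 / 1.22) / 0.1527
  = ln(3.311) / 0.1527 = 1.197 / 0.1527 = 7.839 h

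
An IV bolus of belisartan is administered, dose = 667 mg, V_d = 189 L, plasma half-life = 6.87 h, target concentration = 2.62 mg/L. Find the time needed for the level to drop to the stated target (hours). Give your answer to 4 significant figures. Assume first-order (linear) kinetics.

2.952 h

C₀ = Dose / Vd = 667.0 / 189 = 3.529 mg/L
k = ln2 / t½ = 0.693147 / 6.87 = 0.1009 h⁻¹
t = ln(C₀ / C) / k = ln(3.529 / 2.62) / 0.1009
  = ln(1.347) / 0.1009 = 0.2979 / 0.1009 = 2.952 h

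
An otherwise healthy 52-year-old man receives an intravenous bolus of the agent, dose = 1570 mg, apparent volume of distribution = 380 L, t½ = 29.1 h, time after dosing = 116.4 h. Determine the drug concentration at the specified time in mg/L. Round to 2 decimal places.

C₀ = Dose / Vd = 1570 / 380 = 4.132 mg/L
k = ln2 / t½ = 0.693147 / 29.1 = 0.02382 h⁻¹
t / t½ = 116.4 / 29.1 = 4 half-lives
C = C₀ × (1/2)^4 = 4.132 × 0.06250 = 0.2583 mg/L

0.26 mg/L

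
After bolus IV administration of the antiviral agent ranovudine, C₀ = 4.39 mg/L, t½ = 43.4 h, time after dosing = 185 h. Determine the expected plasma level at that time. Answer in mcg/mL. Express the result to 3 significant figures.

0.229 mcg/mL

k = ln2 / t½ = 0.693147 / 43.4 = 0.01597 h⁻¹
C = C₀ · e^(−k·t) = 4.390 × e^(−0.01597 × 185)
  = 4.390 × 0.05211 = 0.2288 mg/L
(0.2288 mg/L = 0.2288 mcg/mL)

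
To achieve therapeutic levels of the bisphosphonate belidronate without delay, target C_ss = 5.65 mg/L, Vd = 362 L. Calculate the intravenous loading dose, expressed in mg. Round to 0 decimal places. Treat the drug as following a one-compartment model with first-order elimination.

LD = Css × Vd = 5.65 × 362 = 2045 mg

2045 mg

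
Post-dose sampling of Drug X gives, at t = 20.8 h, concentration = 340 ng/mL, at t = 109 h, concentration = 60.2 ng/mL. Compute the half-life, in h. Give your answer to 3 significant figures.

k = ln(C₁/C₂) / (t₂ − t₁) = ln(340/60.2) / (109 − 20.8)
  = 1.731 / 88.20 = 0.01963 h⁻¹
t½ = ln2 / k = 0.693147 / 0.01963 = 35.31 h

35.3 h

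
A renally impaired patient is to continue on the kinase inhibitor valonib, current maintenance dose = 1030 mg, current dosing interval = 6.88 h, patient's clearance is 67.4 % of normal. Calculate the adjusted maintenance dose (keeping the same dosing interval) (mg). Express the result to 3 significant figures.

To keep the same average steady-state level, dosing rate must scale with clearance.
CL ratio = 67.4 / 100 = 0.6740
New dose (same interval) = 1030 × 0.6740 = 694.2 mg

694 mg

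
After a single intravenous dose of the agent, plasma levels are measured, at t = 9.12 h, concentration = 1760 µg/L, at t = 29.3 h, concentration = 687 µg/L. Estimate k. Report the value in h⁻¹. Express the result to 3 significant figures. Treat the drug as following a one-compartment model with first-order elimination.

0.0466 h⁻¹

k = ln(C₁/C₂) / (t₂ − t₁) = ln(1760/687) / (29.3 − 9.12)
  = 0.9407 / 20.18 = 0.04662 h⁻¹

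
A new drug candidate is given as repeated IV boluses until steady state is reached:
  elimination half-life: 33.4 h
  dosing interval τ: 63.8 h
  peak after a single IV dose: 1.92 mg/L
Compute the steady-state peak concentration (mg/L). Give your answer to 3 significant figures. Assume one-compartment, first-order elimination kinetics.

2.62 mg/L

k = ln2 / t½ = 0.693147 / 33.4 = 0.02075 h⁻¹
e^(−kτ) = e^(−0.02075 × 63.8) = 0.2661
Accumulation ratio R = 1 / (1 − e^(−kτ)) = 1 / (1 − 0.2661) = 1.363
Steady-state peak = C₀ × R = 1.92 × 1.363 = 2.617 mg/L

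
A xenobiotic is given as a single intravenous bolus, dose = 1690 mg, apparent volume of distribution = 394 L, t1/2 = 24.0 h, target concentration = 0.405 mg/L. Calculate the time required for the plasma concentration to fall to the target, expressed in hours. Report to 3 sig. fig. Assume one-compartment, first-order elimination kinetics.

C₀ = Dose / Vd = 1690 / 394 = 4.289 mg/L
k = ln2 / t½ = 0.693147 / 24.0 = 0.02888 h⁻¹
t = ln(C₀ / C) / k = ln(4.289 / 0.405) / 0.02888
  = ln(10.59) / 0.02888 = 2.360 / 0.02888 = 81.72 h

81.7 h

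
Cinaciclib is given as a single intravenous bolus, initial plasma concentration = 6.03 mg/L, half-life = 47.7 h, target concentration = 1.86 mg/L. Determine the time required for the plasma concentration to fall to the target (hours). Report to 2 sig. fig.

k = ln2 / t½ = 0.693147 / 47.7 = 0.01453 h⁻¹
t = ln(C₀ / C) / k = ln(6.030 / 1.86) / 0.01453
  = ln(3.242) / 0.01453 = 1.176 / 0.01453 = 80.94 h

81 h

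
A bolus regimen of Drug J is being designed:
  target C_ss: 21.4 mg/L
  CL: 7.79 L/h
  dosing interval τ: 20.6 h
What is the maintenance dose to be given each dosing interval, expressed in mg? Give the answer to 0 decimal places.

3434 mg

At steady state, Dose/τ = Css × CL.
Dose = Css × CL × τ = 21.4 × 7.790 × 20.6 = 3434 mg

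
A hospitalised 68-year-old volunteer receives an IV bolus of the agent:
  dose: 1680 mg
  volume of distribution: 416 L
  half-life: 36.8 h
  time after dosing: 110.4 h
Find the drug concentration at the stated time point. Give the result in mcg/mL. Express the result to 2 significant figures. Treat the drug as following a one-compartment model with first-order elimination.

C₀ = Dose / Vd = 1680 / 416 = 4.038 mg/L
k = ln2 / t½ = 0.693147 / 36.8 = 0.01884 h⁻¹
t / t½ = 110.4 / 36.8 = 3 half-lives
C = C₀ × (1/2)^3 = 4.038 × 0.1250 = 0.5048 mg/L
(0.5048 mg/L = 0.5048 mcg/mL)

0.50 mcg/mL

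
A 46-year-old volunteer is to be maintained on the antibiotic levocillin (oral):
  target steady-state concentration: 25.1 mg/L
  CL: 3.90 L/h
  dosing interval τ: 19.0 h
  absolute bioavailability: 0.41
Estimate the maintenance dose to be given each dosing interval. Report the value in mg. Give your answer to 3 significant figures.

4540 mg

At steady state, F × (Dose/τ) = Css × CL.
Dose = Css × CL × τ / F = 25.1 × 3.900 × 19.0 / 0.41 = 4536 mg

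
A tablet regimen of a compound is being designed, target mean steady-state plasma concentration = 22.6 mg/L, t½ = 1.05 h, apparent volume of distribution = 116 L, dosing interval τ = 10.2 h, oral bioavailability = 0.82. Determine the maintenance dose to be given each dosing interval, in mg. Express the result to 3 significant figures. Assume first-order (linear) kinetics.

k = ln2 / t½ = 0.693147 / 1.05 = 0.6601 h⁻¹
CL = k × Vd = 0.6601 × 116 = 76.57 L/h
At steady state, F × (Dose/τ) = Css × CL.
Dose = Css × CL × τ / F = 22.6 × 76.57 × 10.2 / 0.82 = 21530 mg

21500 mg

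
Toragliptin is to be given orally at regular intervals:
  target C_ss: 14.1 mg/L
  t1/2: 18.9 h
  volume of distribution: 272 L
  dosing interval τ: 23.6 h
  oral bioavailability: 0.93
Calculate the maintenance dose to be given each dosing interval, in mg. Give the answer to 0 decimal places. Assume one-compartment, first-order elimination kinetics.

k = ln2 / t½ = 0.693147 / 18.9 = 0.03667 h⁻¹
CL = k × Vd = 0.03667 × 272 = 9.974 L/h
At steady state, F × (Dose/τ) = Css × CL.
Dose = Css × CL × τ / F = 14.1 × 9.974 × 23.6 / 0.93 = 3569 mg

3569 mg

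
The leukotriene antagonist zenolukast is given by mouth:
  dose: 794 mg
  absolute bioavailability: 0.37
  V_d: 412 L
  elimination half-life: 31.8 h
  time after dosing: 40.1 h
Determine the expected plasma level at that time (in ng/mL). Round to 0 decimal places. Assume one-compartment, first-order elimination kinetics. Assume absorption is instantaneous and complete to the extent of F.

Amount reaching circulation = F × Dose = 0.37 × 794.0 = 293.8 mg
C₀ = F·Dose / Vd = 293.8 / 412 = 0.7131 mg/L
k = ln2 / t½ = 0.693147 / 31.8 = 0.02180 h⁻¹
C = C₀ · e^(−k·t) = 0.7131 × e^(−0.02180 × 40.1)
  = 0.7131 × 0.4172 = 0.2975 mg/L
Convert: 0.2975 mg/L × 1000 = 297.5 ng/mL

298 ng/mL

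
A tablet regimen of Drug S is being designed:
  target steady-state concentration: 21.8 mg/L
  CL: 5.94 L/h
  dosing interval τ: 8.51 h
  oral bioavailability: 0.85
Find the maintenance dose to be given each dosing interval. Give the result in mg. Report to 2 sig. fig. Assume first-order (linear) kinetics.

1300 mg

At steady state, F × (Dose/τ) = Css × CL.
Dose = Css × CL × τ / F = 21.8 × 5.940 × 8.51 / 0.85 = 1296 mg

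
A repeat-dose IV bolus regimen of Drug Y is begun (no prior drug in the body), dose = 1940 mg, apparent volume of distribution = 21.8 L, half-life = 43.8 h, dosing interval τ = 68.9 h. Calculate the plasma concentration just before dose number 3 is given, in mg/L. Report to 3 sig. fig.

40.0 mg/L

C₀ per dose = Dose / Vd = 1940 / 21.8 = 88.99 mg/L
k = ln2 / t½ = 0.693147 / 43.8 = 0.01583 h⁻¹
Fraction remaining after one interval: r = e^(−kτ) = e^(−0.01583 × 68.9) = 0.3360
Before dose 3, 2 doses have been given (aged 1τ, 2τ).
C_trough = C₀ × (r + r²) = 88.99 × (0.3360 + 0.1129) = 39.95 mg/L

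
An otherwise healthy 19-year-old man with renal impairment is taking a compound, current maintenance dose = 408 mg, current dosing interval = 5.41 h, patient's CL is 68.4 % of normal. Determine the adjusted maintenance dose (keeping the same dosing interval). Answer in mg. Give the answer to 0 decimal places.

To keep the same average steady-state level, dosing rate must scale with clearance.
CL ratio = 68.4 / 100 = 0.6840
New dose (same interval) = 408 × 0.6840 = 279.1 mg

279 mg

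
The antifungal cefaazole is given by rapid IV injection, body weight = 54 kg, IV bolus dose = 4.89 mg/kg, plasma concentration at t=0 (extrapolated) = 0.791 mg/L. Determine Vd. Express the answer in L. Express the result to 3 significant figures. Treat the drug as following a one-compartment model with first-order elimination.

334 L

Dose = 4.89 × 54 = 264.1 mg
Vd = Dose / C₀ = 264.1 / 0.791 = 333.9 L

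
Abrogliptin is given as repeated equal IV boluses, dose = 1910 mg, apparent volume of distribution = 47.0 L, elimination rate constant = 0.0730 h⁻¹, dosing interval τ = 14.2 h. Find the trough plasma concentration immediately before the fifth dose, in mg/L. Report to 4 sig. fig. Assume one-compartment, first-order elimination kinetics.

21.98 mg/L

C₀ per dose = Dose / Vd = 1910 / 47.0 = 40.64 mg/L
Fraction remaining after one interval: r = e^(−kτ) = e^(−0.07300 × 14.2) = 0.3547
Before dose 5, 4 doses have been given (aged 1τ, 2τ, 3τ, 4τ).
C_trough = C₀ × (r + r² + … + r^4) = C₀ × r(1−r^4)/(1−r)
        = 40.64 × 0.3547 × (1 − 0.01583) / (1 − 0.3547) = 21.98 mg/L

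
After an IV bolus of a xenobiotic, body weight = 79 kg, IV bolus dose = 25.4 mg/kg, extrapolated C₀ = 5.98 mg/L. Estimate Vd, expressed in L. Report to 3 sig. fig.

Dose = 25.4 × 79 = 2007 mg
Vd = Dose / C₀ = 2007 / 5.98 = 335.6 L

336 L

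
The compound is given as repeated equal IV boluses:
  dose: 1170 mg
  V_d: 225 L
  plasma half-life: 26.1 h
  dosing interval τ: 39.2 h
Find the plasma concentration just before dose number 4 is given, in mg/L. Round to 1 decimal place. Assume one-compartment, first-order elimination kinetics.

2.7 mg/L

C₀ per dose = Dose / Vd = 1170 / 225 = 5.200 mg/L
k = ln2 / t½ = 0.693147 / 26.1 = 0.02656 h⁻¹
Fraction remaining after one interval: r = e^(−kτ) = e^(−0.02656 × 39.2) = 0.3530
Before dose 4, 3 doses have been given (aged 1τ, 2τ, 3τ).
C_trough = C₀ × (r + r² + … + r^3) = C₀ × r(1−r^3)/(1−r)
        = 5.200 × 0.3530 × (1 − 0.04399) / (1 − 0.3530) = 2.712 mg/L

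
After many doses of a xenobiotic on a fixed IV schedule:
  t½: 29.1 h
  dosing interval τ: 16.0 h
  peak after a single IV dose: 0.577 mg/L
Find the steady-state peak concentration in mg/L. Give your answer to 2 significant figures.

k = ln2 / t½ = 0.693147 / 29.1 = 0.02382 h⁻¹
e^(−kτ) = e^(−0.02382 × 16.0) = 0.6831
Accumulation ratio R = 1 / (1 − e^(−kτ)) = 1 / (1 − 0.6831) = 3.156
Steady-state peak = C₀ × R = 0.577 × 3.156 = 1.821 mg/L

1.8 mg/L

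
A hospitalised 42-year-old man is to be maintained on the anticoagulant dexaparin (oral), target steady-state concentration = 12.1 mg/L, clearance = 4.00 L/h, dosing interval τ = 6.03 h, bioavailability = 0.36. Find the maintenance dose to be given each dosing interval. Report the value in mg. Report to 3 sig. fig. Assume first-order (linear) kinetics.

811 mg

At steady state, F × (Dose/τ) = Css × CL.
Dose = Css × CL × τ / F = 12.1 × 4.000 × 6.03 / 0.36 = 810.7 mg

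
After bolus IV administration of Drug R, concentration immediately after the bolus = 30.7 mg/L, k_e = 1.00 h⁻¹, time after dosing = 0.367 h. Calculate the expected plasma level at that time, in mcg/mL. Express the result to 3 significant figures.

C = C₀ · e^(−k·t) = 30.70 × e^(−1.000 × 0.367)
  = 30.70 × 0.6928 = 21.27 mg/L
(21.27 mg/L = 21.27 mcg/mL)

21.3 mcg/mL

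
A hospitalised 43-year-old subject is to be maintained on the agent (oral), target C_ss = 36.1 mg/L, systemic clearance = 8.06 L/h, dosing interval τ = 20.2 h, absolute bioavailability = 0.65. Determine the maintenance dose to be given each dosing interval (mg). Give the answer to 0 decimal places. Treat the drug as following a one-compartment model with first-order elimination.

9042 mg

At steady state, F × (Dose/τ) = Css × CL.
Dose = Css × CL × τ / F = 36.1 × 8.060 × 20.2 / 0.65 = 9042 mg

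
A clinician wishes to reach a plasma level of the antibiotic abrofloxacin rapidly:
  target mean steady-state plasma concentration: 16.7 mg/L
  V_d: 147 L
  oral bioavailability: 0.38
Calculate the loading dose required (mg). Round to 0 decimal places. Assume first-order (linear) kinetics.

LD = Css × Vd / F = 16.7 × 147 / 0.38 = 6460 mg

6460 mg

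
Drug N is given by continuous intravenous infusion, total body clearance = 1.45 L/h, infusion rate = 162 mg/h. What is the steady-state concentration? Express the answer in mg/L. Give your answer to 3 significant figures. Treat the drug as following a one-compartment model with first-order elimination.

At steady state Css = R₀ / CL = 162 / 1.450 = 111.7 mg/L

112 mg/L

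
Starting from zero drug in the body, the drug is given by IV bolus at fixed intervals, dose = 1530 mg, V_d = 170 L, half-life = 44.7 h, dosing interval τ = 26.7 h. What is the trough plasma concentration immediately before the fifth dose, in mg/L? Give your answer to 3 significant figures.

C₀ per dose = Dose / Vd = 1530 / 170 = 9.000 mg/L
k = ln2 / t½ = 0.693147 / 44.7 = 0.01551 h⁻¹
Fraction remaining after one interval: r = e^(−kτ) = e^(−0.01551 × 26.7) = 0.6609
Before dose 5, 4 doses have been given (aged 1τ, 2τ, 3τ, 4τ).
C_trough = C₀ × (r + r² + … + r^4) = C₀ × r(1−r^4)/(1−r)
        = 9.000 × 0.6609 × (1 − 0.1908) / (1 − 0.6609) = 14.19 mg/L

14.2 mg/L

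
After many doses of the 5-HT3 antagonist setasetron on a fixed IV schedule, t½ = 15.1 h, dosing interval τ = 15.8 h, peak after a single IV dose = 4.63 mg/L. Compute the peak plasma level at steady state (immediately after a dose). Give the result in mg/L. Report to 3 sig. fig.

8.98 mg/L

k = ln2 / t½ = 0.693147 / 15.1 = 0.04590 h⁻¹
e^(−kτ) = e^(−0.04590 × 15.8) = 0.4842
Accumulation ratio R = 1 / (1 − e^(−kτ)) = 1 / (1 − 0.4842) = 1.939
Steady-state peak = C₀ × R = 4.63 × 1.939 = 8.978 mg/L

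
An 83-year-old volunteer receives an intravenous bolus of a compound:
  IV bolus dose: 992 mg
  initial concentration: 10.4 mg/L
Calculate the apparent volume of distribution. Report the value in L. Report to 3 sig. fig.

Vd = Dose / C₀ = 992.0 / 10.4 = 95.38 L

95.4 L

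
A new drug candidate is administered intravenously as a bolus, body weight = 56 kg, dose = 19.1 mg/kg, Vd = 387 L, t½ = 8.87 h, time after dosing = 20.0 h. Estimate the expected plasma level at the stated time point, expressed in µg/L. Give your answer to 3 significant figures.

Total dose = 19.1 × 56 = 1070 mg
C₀ = Dose / Vd = 1070 / 387 = 2.765 mg/L
k = ln2 / t½ = 0.693147 / 8.87 = 0.07815 h⁻¹
C = C₀ · e^(−k·t) = 2.765 × e^(−0.07815 × 20.0)
  = 2.765 × 0.2095 = 0.5793 mg/L
Convert: 0.5793 mg/L × 1000 = 579.3 µg/L

579 µg/L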